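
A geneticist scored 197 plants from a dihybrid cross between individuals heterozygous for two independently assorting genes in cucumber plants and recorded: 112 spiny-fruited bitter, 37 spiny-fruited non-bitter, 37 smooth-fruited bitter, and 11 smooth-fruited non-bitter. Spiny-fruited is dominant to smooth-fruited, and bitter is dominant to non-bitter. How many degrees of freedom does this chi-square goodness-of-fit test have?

3

A dihybrid F₂ with independent assortment and complete dominance at both loci gives a 9:3:3:1 phenotypic ratio.
A goodness-of-fit test with 4 phenotype classes has df = 4 − 1 = 3.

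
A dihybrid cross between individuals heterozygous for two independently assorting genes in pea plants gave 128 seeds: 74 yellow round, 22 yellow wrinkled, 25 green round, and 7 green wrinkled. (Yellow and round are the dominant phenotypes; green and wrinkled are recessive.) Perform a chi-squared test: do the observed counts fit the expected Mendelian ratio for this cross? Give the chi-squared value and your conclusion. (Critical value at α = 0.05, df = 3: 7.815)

A dihybrid F₂ with independent assortment and complete dominance at both loci gives a 9:3:3:1 phenotypic ratio.
Under the 9:3:3:1 hypothesis (Σ ratio = 16, N = 128):
  yellow round: 128 × 9/16 = 72
  yellow wrinkled: 128 × 3/16 = 24
  green round: 128 × 3/16 = 24
  green wrinkled: 128 × 1/16 = 8
χ² = Σ (O − E)² / E
  yellow round: (74 − 72)² / 72 = 0.0556
  yellow wrinkled: (22 − 24)² / 24 = 0.1667
  green round: (25 − 24)² / 24 = 0.0417
  green wrinkled: (7 − 8)² / 8 = 0.1250
χ² = 0.0556 + 0.1667 + 0.0417 + 0.1250 = 0.389
Degrees of freedom = 4 − 1 = 3; critical value at α = 0.05 is 7.815.
Since 0.389 < 7.815, we fail to reject the null hypothesis — the data are consistent with the 9:3:3:1 ratio.

0.389; consistent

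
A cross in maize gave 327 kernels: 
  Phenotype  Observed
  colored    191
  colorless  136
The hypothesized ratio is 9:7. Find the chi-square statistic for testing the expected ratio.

0.620

Under the 9:7 hypothesis (Σ ratio = 16, N = 327):
  colored: 327 × 9/16 = 183.9375
  colorless: 327 × 7/16 = 143.0625
χ² = Σ (O − E)² / E
  colored: (191 − 183.9375)² / 183.9375 = 0.2712
  colorless: (136 − 143.0625)² / 143.0625 = 0.3487
χ² = 0.2712 + 0.3487 = 0.6199 ≈ 0.620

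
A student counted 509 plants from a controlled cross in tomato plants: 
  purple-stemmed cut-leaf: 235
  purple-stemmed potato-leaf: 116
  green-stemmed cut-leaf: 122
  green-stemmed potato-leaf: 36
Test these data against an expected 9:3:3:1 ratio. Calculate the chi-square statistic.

21.571

Expected counts for N = 509 under a 9:3:3:1 ratio (total parts = 16):
  purple-stemmed cut-leaf: 509 × 9/16 = 286.3125
  purple-stemmed potato-leaf: 509 × 3/16 = 95.4375
  green-stemmed cut-leaf: 509 × 3/16 = 95.4375
  green-stemmed potato-leaf: 509 × 1/16 = 31.8125
χ² = Σ (O − E)² / E
  purple-stemmed cut-leaf: (235 − 286.3125)² / 286.3125 = 9.1961
  purple-stemmed potato-leaf: (116 − 95.4375)² / 95.4375 = 4.4303
  green-stemmed cut-leaf: (122 − 95.4375)² / 95.4375 = 7.3930
  green-stemmed potato-leaf: (36 − 31.8125)² / 31.8125 = 0.5512
χ² = 9.1961 + 4.4303 + 7.3930 + 0.5512 = 21.5706 ≈ 21.571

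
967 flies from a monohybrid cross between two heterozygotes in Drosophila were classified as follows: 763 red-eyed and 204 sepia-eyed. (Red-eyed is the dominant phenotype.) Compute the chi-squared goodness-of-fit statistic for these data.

For a monohybrid cross between heterozygotes with complete dominance, the expected phenotypic ratio is 3:1.
Under the 3:1 hypothesis (Σ ratio = 4, N = 967):
  red-eyed: 967 × 3/4 = 725.25
  sepia-eyed: 967 × 1/4 = 241.75
χ² = Σ (O − E)² / E
  red-eyed: (763 − 725.25)² / 725.25 = 1.9649
  sepia-eyed: (204 − 241.75)² / 241.75 = 5.8948
χ² = 1.9649 + 5.8948 = 7.8597 ≈ 7.860

7.860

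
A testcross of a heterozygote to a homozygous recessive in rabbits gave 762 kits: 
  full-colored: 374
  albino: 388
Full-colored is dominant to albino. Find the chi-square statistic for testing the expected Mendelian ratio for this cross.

0.257

A testcross of a heterozygote (Aa × aa) gives a 1:1 phenotypic ratio.
Total ratio parts = 2. Expected numbers out of 762:
  full-colored: 762 × 1/2 = 381
  albino: 762 × 1/2 = 381
χ² = Σ (O − E)² / E
  full-colored: (374 − 381)² / 381 = 0.1286
  albino: (388 − 381)² / 381 = 0.1286
χ² = 0.1286 + 0.1286 = 0.2572 ≈ 0.257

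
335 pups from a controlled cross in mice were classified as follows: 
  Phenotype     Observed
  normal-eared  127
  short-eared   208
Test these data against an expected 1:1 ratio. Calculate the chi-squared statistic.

Expected counts for N = 335 under a 1:1 ratio (total parts = 2):
  normal-eared: 335 × 1/2 = 167.5
  short-eared: 335 × 1/2 = 167.5
χ² = Σ (O − E)² / E
  normal-eared: (127 − 167.5)² / 167.5 = 9.7925
  short-eared: (208 − 167.5)² / 167.5 = 9.7925
χ² = 9.7925 + 9.7925 = 19.585

19.585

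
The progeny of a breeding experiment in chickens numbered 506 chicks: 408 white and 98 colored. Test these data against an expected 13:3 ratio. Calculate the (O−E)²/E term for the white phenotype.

Total ratio parts = 16. Expected numbers out of 506:
  white: 506 × 13/16 = 411.125
  colored: 506 × 3/16 = 94.875
Contribution of white: (408 − 411.125)² / 411.125 = 0.0238

0.024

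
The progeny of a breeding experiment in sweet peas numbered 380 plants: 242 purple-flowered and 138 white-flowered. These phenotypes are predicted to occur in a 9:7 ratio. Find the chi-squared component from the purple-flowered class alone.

3.734

The 9:7 ratio has 16 parts, so with N = 380 the expected counts are:
  purple-flowered: 380 × 9/16 = 213.75
  white-flowered: 380 × 7/16 = 166.25
Contribution of purple-flowered: (242 − 213.75)² / 213.75 = 3.7336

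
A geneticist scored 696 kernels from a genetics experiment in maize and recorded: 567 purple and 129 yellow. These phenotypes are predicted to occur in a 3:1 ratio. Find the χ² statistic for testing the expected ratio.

15.517

The 3:1 ratio has 4 parts, so with N = 696 the expected counts are:
  purple: 696 × 3/4 = 522
  yellow: 696 × 1/4 = 174
χ² = Σ (O − E)² / E
  purple: (567 − 522)² / 522 = 3.8793
  yellow: (129 − 174)² / 174 = 11.6379
χ² = 3.8793 + 11.6379 = 15.5172 ≈ 15.517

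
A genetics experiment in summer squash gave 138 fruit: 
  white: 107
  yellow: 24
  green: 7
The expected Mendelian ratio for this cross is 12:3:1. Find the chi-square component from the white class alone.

0.118

Total ratio parts = 16. Expected numbers out of 138:
  white: 138 × 12/16 = 103.5
  yellow: 138 × 3/16 = 25.875
  green: 138 × 1/16 = 8.625
Contribution of white: (107 − 103.5)² / 103.5 = 0.1184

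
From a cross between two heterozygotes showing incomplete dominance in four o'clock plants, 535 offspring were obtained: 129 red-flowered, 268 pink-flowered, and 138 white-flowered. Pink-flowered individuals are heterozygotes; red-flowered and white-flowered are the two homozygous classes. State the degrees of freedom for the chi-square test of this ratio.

2

With incomplete dominance, a heterozygote × heterozygote cross gives a 1:2:1 phenotypic ratio.
A goodness-of-fit test with 3 phenotype classes has df = 3 − 1 = 2.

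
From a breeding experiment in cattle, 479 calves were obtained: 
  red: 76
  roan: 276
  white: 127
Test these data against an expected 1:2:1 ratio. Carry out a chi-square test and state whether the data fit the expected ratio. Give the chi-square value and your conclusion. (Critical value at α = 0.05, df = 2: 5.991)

21.985; not consistent

Total ratio parts = 4. Expected numbers out of 479:
  red: 479 × 1/4 = 119.75
  roan: 479 × 2/4 = 239.5
  white: 479 × 1/4 = 119.75
χ² = Σ (O − E)² / E
  red: (76 − 119.75)² / 119.75 = 15.9838
  roan: (276 − 239.5)² / 239.5 = 5.5626
  white: (127 − 119.75)² / 119.75 = 0.4389
χ² = 15.9838 + 5.5626 + 0.4389 = 21.9853 ≈ 21.985
Degrees of freedom = 3 − 1 = 2; critical value at α = 0.05 is 5.991.
Since 21.985 > 5.991, we reject the null hypothesis — the data do not fit the 1:2:1 ratio.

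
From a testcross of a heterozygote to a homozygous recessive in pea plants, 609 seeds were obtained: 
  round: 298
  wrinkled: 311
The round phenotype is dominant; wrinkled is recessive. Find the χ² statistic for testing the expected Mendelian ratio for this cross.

A testcross of a heterozygote (Aa × aa) gives a 1:1 phenotypic ratio.
Expected counts for N = 609 under a 1:1 ratio (total parts = 2):
  round: 609 × 1/2 = 304.5
  wrinkled: 609 × 1/2 = 304.5
χ² = Σ (O − E)² / E
  round: (298 − 304.5)² / 304.5 = 0.1388
  wrinkled: (311 − 304.5)² / 304.5 = 0.1388
χ² = 0.1388 + 0.1388 = 0.2776 ≈ 0.278

0.278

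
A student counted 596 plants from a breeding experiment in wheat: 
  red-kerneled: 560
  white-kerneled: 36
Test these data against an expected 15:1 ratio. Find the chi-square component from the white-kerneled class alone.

Expected counts for N = 596 under a 15:1 ratio (total parts = 16):
  red-kerneled: 596 × 15/16 = 558.75
  white-kerneled: 596 × 1/16 = 37.25
Contribution of white-kerneled: (36 − 37.25)² / 37.25 = 0.0419

0.042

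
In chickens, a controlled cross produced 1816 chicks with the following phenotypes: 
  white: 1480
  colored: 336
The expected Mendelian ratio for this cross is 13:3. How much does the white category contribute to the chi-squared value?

0.014

The 13:3 ratio has 16 parts, so with N = 1816 the expected counts are:
  white: 1816 × 13/16 = 1475.5
  colored: 1816 × 3/16 = 340.5
Contribution of white: (1480 − 1475.5)² / 1475.5 = 0.0137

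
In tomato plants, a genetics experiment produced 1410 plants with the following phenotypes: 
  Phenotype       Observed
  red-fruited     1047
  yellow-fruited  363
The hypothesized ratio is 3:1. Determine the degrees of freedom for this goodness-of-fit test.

A goodness-of-fit test with 2 phenotype classes has df = 2 − 1 = 1.

1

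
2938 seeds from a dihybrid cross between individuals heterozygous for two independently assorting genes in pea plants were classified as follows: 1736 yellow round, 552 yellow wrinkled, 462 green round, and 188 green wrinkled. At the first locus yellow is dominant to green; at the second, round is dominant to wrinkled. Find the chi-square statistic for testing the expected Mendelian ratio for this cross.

A dihybrid F₂ with independent assortment and complete dominance at both loci gives a 9:3:3:1 phenotypic ratio.
Under the 9:3:3:1 hypothesis (Σ ratio = 16, N = 2938):
  yellow round: 2938 × 9/16 = 1652.625
  yellow wrinkled: 2938 × 3/16 = 550.875
  green round: 2938 × 3/16 = 550.875
  green wrinkled: 2938 × 1/16 = 183.625
χ² = Σ (O − E)² / E
  yellow round: (1736 − 1652.625)² / 1652.625 = 4.2063
  yellow wrinkled: (552 − 550.875)² / 550.875 = 0.0023
  green round: (462 − 550.875)² / 550.875 = 14.3386
  green wrinkled: (188 − 183.625)² / 183.625 = 0.1042
χ² = 4.2063 + 0.0023 + 14.3386 + 0.1042 = 18.6514 ≈ 18.651

18.651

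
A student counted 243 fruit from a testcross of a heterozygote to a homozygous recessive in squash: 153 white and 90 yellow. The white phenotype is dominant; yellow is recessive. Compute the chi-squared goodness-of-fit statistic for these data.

A testcross of a heterozygote (Aa × aa) gives a 1:1 phenotypic ratio.
Total ratio parts = 2. Expected numbers out of 243:
  white: 243 × 1/2 = 121.5
  yellow: 243 × 1/2 = 121.5
χ² = Σ (O − E)² / E
  white: (153 − 121.5)² / 121.5 = 8.1667
  yellow: (90 − 121.5)² / 121.5 = 8.1667
χ² = 8.1667 + 8.1667 = 16.3334 ≈ 16.333

16.333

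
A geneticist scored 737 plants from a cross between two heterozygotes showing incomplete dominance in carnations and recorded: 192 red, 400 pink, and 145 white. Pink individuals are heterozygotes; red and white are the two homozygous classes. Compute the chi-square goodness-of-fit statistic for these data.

With incomplete dominance, a heterozygote × heterozygote cross gives a 1:2:1 phenotypic ratio.
Total ratio parts = 4. Expected numbers out of 737:
  red: 737 × 1/4 = 184.25
  pink: 737 × 2/4 = 368.5
  white: 737 × 1/4 = 184.25
χ² = Σ (O − E)² / E
  red: (192 − 184.25)² / 184.25 = 0.3260
  pink: (400 − 368.5)² / 368.5 = 2.6927
  white: (145 − 184.25)² / 184.25 = 8.3613
χ² = 0.3260 + 2.6927 + 8.3613 = 11.380

11.380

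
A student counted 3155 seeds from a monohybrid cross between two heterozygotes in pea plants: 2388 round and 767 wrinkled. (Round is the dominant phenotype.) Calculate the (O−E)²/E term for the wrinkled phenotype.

For a monohybrid cross between heterozygotes with complete dominance, the expected phenotypic ratio is 3:1.
Under the 3:1 hypothesis (Σ ratio = 4, N = 3155):
  round: 3155 × 3/4 = 2366.25
  wrinkled: 3155 × 1/4 = 788.75
Contribution of wrinkled: (767 − 788.75)² / 788.75 = 0.5998

0.600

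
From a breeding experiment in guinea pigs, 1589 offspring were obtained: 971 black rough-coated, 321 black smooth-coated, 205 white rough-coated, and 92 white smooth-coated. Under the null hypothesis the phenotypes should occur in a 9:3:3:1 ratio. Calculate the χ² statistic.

Total ratio parts = 16. Expected numbers out of 1589:
  black rough-coated: 1589 × 9/16 = 893.8125
  black smooth-coated: 1589 × 3/16 = 297.9375
  white rough-coated: 1589 × 3/16 = 297.9375
  white smooth-coated: 1589 × 1/16 = 99.3125
χ² = Σ (O − E)² / E
  black rough-coated: (971 − 893.8125)² / 893.8125 = 6.6657
  black smooth-coated: (321 − 297.9375)² / 297.9375 = 1.7852
  white rough-coated: (205 − 297.9375)² / 297.9375 = 28.9906
  white smooth-coated: (92 − 99.3125)² / 99.3125 = 0.5384
χ² = 6.6657 + 1.7852 + 28.9906 + 0.5384 = 37.9799 ≈ 37.980

37.980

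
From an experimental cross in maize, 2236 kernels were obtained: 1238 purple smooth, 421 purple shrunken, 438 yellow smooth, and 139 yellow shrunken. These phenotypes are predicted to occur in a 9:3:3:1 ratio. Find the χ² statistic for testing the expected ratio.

1.160

Expected counts for N = 2236 under a 9:3:3:1 ratio (total parts = 16):
  purple smooth: 2236 × 9/16 = 1257.75
  purple shrunken: 2236 × 3/16 = 419.25
  yellow smooth: 2236 × 3/16 = 419.25
  yellow shrunken: 2236 × 1/16 = 139.75
χ² = Σ (O − E)² / E
  purple smooth: (1238 − 1257.75)² / 1257.75 = 0.3101
  purple shrunken: (421 − 419.25)² / 419.25 = 0.0073
  yellow smooth: (438 − 419.25)² / 419.25 = 0.8386
  yellow shrunken: (139 − 139.75)² / 139.75 = 0.0040
χ² = 0.3101 + 0.0073 + 0.8386 + 0.0040 = 1.160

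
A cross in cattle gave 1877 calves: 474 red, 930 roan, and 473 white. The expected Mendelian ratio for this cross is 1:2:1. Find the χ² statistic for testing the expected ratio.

0.155

Under the 1:2:1 hypothesis (Σ ratio = 4, N = 1877):
  red: 1877 × 1/4 = 469.25
  roan: 1877 × 2/4 = 938.5
  white: 1877 × 1/4 = 469.25
χ² = Σ (O − E)² / E
  red: (474 − 469.25)² / 469.25 = 0.0481
  roan: (930 − 938.5)² / 938.5 = 0.0770
  white: (473 − 469.25)² / 469.25 = 0.0300
χ² = 0.0481 + 0.0770 + 0.0300 = 0.1551 ≈ 0.155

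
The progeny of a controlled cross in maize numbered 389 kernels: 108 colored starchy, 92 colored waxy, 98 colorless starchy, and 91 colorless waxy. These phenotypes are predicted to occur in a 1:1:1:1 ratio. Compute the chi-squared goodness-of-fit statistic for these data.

Total ratio parts = 4. Expected numbers out of 389:
  colored starchy: 389 × 1/4 = 97.25
  colored waxy: 389 × 1/4 = 97.25
  colorless starchy: 389 × 1/4 = 97.25
  colorless waxy: 389 × 1/4 = 97.25
χ² = Σ (O − E)² / E
  colored starchy: (108 − 97.25)² / 97.25 = 1.1883
  colored waxy: (92 − 97.25)² / 97.25 = 0.2834
  colorless starchy: (98 − 97.25)² / 97.25 = 0.0058
  colorless waxy: (91 − 97.25)² / 97.25 = 0.4017
χ² = 1.1883 + 0.2834 + 0.0058 + 0.4017 = 1.8792 ≈ 1.879

1.879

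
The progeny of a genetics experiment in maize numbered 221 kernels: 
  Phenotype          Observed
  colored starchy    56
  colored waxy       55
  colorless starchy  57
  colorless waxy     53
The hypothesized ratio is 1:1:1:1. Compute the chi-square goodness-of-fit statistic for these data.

The 1:1:1:1 ratio has 4 parts, so with N = 221 the expected counts are:
  colored starchy: 221 × 1/4 = 55.25
  colored waxy: 221 × 1/4 = 55.25
  colorless starchy: 221 × 1/4 = 55.25
  colorless waxy: 221 × 1/4 = 55.25
χ² = Σ (O − E)² / E
  colored starchy: (56 − 55.25)² / 55.25 = 0.0102
  colored waxy: (55 − 55.25)² / 55.25 = 0.0011
  colorless starchy: (57 − 55.25)² / 55.25 = 0.0554
  colorless waxy: (53 − 55.25)² / 55.25 = 0.0916
χ² = 0.0102 + 0.0011 + 0.0554 + 0.0916 = 0.1583 ≈ 0.158

0.158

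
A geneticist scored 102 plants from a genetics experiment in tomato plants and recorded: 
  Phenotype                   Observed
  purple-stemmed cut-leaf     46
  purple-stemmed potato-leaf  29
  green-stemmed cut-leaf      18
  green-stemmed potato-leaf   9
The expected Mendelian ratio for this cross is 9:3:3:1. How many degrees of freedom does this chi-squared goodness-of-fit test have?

A goodness-of-fit test with 4 phenotype classes has df = 4 − 1 = 3.

3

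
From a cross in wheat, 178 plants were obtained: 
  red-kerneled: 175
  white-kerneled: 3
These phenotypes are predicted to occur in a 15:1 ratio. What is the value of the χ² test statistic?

Total ratio parts = 16. Expected numbers out of 178:
  red-kerneled: 178 × 15/16 = 166.875
  white-kerneled: 178 × 1/16 = 11.125
χ² = Σ (O − E)² / E
  red-kerneled: (175 − 166.875)² / 166.875 = 0.3956
  white-kerneled: (3 − 11.125)² / 11.125 = 5.9340
χ² = 0.3956 + 5.9340 = 6.3296 ≈ 6.330

6.330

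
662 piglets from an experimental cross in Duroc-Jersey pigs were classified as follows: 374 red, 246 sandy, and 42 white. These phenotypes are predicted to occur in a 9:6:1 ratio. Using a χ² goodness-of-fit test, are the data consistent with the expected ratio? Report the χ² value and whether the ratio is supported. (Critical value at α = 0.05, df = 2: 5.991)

0.037; consistent

Total ratio parts = 16. Expected numbers out of 662:
  red: 662 × 9/16 = 372.375
  sandy: 662 × 6/16 = 248.25
  white: 662 × 1/16 = 41.375
χ² = Σ (O − E)² / E
  red: (374 − 372.375)² / 372.375 = 0.0071
  sandy: (246 − 248.25)² / 248.25 = 0.0204
  white: (42 − 41.375)² / 41.375 = 0.0094
χ² = 0.0071 + 0.0204 + 0.0094 = 0.0369 ≈ 0.037
Degrees of freedom = 3 − 1 = 2; critical value at α = 0.05 is 5.991.
Since 0.037 < 5.991, we fail to reject the null hypothesis — the data are consistent with the 9:6:1 ratio.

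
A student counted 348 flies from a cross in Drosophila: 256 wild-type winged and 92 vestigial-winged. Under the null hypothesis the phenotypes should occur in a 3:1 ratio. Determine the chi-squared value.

Under the 3:1 hypothesis (Σ ratio = 4, N = 348):
  wild-type winged: 348 × 3/4 = 261
  vestigial-winged: 348 × 1/4 = 87
χ² = Σ (O − E)² / E
  wild-type winged: (256 − 261)² / 261 = 0.0958
  vestigial-winged: (92 − 87)² / 87 = 0.2874
χ² = 0.0958 + 0.2874 = 0.3832 ≈ 0.383

0.383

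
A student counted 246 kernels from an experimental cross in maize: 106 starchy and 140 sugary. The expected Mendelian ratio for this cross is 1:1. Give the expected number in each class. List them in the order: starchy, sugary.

123, 123

Expected counts for N = 246 under a 1:1 ratio (total parts = 2):
  starchy: 246 × 1/2 = 123
  sugary: 246 × 1/2 = 123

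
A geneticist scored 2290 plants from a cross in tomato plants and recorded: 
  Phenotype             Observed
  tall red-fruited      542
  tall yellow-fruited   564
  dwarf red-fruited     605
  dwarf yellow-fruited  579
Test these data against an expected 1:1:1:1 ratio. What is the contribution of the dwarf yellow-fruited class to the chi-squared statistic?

0.074

Expected counts for N = 2290 under a 1:1:1:1 ratio (total parts = 4):
  tall red-fruited: 2290 × 1/4 = 572.5
  tall yellow-fruited: 2290 × 1/4 = 572.5
  dwarf red-fruited: 2290 × 1/4 = 572.5
  dwarf yellow-fruited: 2290 × 1/4 = 572.5
Contribution of dwarf yellow-fruited: (579 − 572.5)² / 572.5 = 0.0738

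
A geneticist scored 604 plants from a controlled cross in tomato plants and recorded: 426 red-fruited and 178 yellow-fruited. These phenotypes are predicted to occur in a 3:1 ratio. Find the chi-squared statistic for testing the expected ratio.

The 3:1 ratio has 4 parts, so with N = 604 the expected counts are:
  red-fruited: 604 × 3/4 = 453
  yellow-fruited: 604 × 1/4 = 151
χ² = Σ (O − E)² / E
  red-fruited: (426 − 453)² / 453 = 1.6093
  yellow-fruited: (178 − 151)² / 151 = 4.8278
χ² = 1.6093 + 4.8278 = 6.4371 ≈ 6.437

6.437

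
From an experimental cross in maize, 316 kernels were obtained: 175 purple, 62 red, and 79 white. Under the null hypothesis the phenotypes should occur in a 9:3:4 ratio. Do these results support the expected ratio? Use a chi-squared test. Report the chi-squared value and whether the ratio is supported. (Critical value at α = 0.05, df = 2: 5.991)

0.170; consistent

Expected counts for N = 316 under a 9:3:4 ratio (total parts = 16):
  purple: 316 × 9/16 = 177.75
  red: 316 × 3/16 = 59.25
  white: 316 × 4/16 = 79
χ² = Σ (O − E)² / E
  purple: (175 − 177.75)² / 177.75 = 0.0425
  red: (62 − 59.25)² / 59.25 = 0.1276
  white: (79 − 79)² / 79 = 0.0000
χ² = 0.0425 + 0.1276 + 0.0000 = 0.1701 ≈ 0.170
Degrees of freedom = 3 − 1 = 2; critical value at α = 0.05 is 5.991.
Since 0.170 < 5.991, we fail to reject the null hypothesis — the data are consistent with the 9:3:4 ratio.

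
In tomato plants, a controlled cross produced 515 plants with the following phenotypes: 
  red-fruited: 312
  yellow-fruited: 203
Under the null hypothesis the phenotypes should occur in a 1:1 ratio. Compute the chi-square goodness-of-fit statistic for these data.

Under the 1:1 hypothesis (Σ ratio = 2, N = 515):
  red-fruited: 515 × 1/2 = 257.5
  yellow-fruited: 515 × 1/2 = 257.5
χ² = Σ (O − E)² / E
  red-fruited: (312 − 257.5)² / 257.5 = 11.5350
  yellow-fruited: (203 − 257.5)² / 257.5 = 11.5350
χ² = 11.5350 + 11.5350 = 23.070

23.070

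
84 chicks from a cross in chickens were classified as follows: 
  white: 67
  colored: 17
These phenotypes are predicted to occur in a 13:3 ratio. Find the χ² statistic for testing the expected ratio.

0.122

Expected counts for N = 84 under a 13:3 ratio (total parts = 16):
  white: 84 × 13/16 = 68.25
  colored: 84 × 3/16 = 15.75
χ² = Σ (O − E)² / E
  white: (67 − 68.25)² / 68.25 = 0.0229
  colored: (17 − 15.75)² / 15.75 = 0.0992
χ² = 0.0229 + 0.0992 = 0.1221 ≈ 0.122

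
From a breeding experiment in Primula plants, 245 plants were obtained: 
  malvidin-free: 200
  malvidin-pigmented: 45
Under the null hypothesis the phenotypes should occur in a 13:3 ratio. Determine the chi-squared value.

Total ratio parts = 16. Expected numbers out of 245:
  malvidin-free: 245 × 13/16 = 199.0625
  malvidin-pigmented: 245 × 3/16 = 45.9375
χ² = Σ (O − E)² / E
  malvidin-free: (200 − 199.0625)² / 199.0625 = 0.0044
  malvidin-pigmented: (45 − 45.9375)² / 45.9375 = 0.0191
χ² = 0.0044 + 0.0191 = 0.0235 ≈ 0.024

0.024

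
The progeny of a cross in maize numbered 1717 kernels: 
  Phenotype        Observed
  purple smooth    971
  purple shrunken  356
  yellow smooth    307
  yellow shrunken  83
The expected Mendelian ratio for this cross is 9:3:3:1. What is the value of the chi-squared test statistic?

9.833

The 9:3:3:1 ratio has 16 parts, so with N = 1717 the expected counts are:
  purple smooth: 1717 × 9/16 = 965.8125
  purple shrunken: 1717 × 3/16 = 321.9375
  yellow smooth: 1717 × 3/16 = 321.9375
  yellow shrunken: 1717 × 1/16 = 107.3125
χ² = Σ (O − E)² / E
  purple smooth: (971 − 965.8125)² / 965.8125 = 0.0279
  purple shrunken: (356 − 321.9375)² / 321.9375 = 3.6040
  yellow smooth: (307 − 321.9375)² / 321.9375 = 0.6931
  yellow shrunken: (83 − 107.3125)² / 107.3125 = 5.5082
χ² = 0.0279 + 3.6040 + 0.6931 + 5.5082 = 9.8332 ≈ 9.833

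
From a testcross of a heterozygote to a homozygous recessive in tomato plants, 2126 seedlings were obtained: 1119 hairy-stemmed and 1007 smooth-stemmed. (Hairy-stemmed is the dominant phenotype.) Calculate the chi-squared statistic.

A testcross of a heterozygote (Aa × aa) gives a 1:1 phenotypic ratio.
Expected counts for N = 2126 under a 1:1 ratio (total parts = 2):
  hairy-stemmed: 2126 × 1/2 = 1063
  smooth-stemmed: 2126 × 1/2 = 1063
χ² = Σ (O − E)² / E
  hairy-stemmed: (1119 − 1063)² / 1063 = 2.9501
  smooth-stemmed: (1007 − 1063)² / 1063 = 2.9501
χ² = 2.9501 + 2.9501 = 5.9002 ≈ 5.900

5.900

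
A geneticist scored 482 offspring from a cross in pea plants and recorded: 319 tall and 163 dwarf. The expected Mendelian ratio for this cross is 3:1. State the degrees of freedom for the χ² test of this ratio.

A goodness-of-fit test with 2 phenotype classes has df = 2 − 1 = 1.

1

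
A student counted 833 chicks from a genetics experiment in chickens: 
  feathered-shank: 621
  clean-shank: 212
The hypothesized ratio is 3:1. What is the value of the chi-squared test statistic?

Expected counts for N = 833 under a 3:1 ratio (total parts = 4):
  feathered-shank: 833 × 3/4 = 624.75
  clean-shank: 833 × 1/4 = 208.25
χ² = Σ (O − E)² / E
  feathered-shank: (621 − 624.75)² / 624.75 = 0.0225
  clean-shank: (212 − 208.25)² / 208.25 = 0.0675
χ² = 0.0225 + 0.0675 = 0.090

0.090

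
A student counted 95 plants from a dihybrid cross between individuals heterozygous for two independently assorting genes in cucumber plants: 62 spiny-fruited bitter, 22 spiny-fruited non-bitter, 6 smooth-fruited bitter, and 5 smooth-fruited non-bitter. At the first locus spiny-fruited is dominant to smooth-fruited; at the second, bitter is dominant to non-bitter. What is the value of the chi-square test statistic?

A dihybrid F₂ with independent assortment and complete dominance at both loci gives a 9:3:3:1 phenotypic ratio.
Under the 9:3:3:1 hypothesis (Σ ratio = 16, N = 95):
  spiny-fruited bitter: 95 × 9/16 = 53.4375
  spiny-fruited non-bitter: 95 × 3/16 = 17.8125
  smooth-fruited bitter: 95 × 3/16 = 17.8125
  smooth-fruited non-bitter: 95 × 1/16 = 5.9375
χ² = Σ (O − E)² / E
  spiny-fruited bitter: (62 − 53.4375)² / 53.4375 = 1.3720
  spiny-fruited non-bitter: (22 − 17.8125)² / 17.8125 = 0.9844
  smooth-fruited bitter: (6 − 17.8125)² / 17.8125 = 7.8336
  smooth-fruited non-bitter: (5 − 5.9375)² / 5.9375 = 0.1480
χ² = 1.3720 + 0.9844 + 7.8336 + 0.1480 = 10.338

10.338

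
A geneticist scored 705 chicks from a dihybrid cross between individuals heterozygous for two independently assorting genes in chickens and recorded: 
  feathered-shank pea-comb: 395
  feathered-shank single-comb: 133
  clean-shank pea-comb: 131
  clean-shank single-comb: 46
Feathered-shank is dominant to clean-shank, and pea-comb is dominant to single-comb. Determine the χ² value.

0.107

A dihybrid F₂ with independent assortment and complete dominance at both loci gives a 9:3:3:1 phenotypic ratio.
The 9:3:3:1 ratio has 16 parts, so with N = 705 the expected counts are:
  feathered-shank pea-comb: 705 × 9/16 = 396.5625
  feathered-shank single-comb: 705 × 3/16 = 132.1875
  clean-shank pea-comb: 705 × 3/16 = 132.1875
  clean-shank single-comb: 705 × 1/16 = 44.0625
χ² = Σ (O − E)² / E
  feathered-shank pea-comb: (395 − 396.5625)² / 396.5625 = 0.0062
  feathered-shank single-comb: (133 − 132.1875)² / 132.1875 = 0.0050
  clean-shank pea-comb: (131 − 132.1875)² / 132.1875 = 0.0107
  clean-shank single-comb: (46 − 44.0625)² / 44.0625 = 0.0852
χ² = 0.0062 + 0.0050 + 0.0107 + 0.0852 = 0.1071 ≈ 0.107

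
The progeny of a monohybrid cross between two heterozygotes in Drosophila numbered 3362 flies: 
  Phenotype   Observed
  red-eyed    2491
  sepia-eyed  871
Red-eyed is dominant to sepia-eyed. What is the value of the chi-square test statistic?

1.476

For a monohybrid cross between heterozygotes with complete dominance, the expected phenotypic ratio is 3:1.
Total ratio parts = 4. Expected numbers out of 3362:
  red-eyed: 3362 × 3/4 = 2521.5
  sepia-eyed: 3362 × 1/4 = 840.5
χ² = Σ (O − E)² / E
  red-eyed: (2491 − 2521.5)² / 2521.5 = 0.3689
  sepia-eyed: (871 − 840.5)² / 840.5 = 1.1068
χ² = 0.3689 + 1.1068 = 1.4757 ≈ 1.476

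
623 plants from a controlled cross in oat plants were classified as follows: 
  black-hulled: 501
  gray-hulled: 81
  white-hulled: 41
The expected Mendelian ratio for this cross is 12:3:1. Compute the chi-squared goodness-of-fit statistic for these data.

13.526

The 12:3:1 ratio has 16 parts, so with N = 623 the expected counts are:
  black-hulled: 623 × 12/16 = 467.25
  gray-hulled: 623 × 3/16 = 116.8125
  white-hulled: 623 × 1/16 = 38.9375
χ² = Σ (O − E)² / E
  black-hulled: (501 − 467.25)² / 467.25 = 2.4378
  gray-hulled: (81 − 116.8125)² / 116.8125 = 10.9794
  white-hulled: (41 − 38.9375)² / 38.9375 = 0.1092
χ² = 2.4378 + 10.9794 + 0.1092 = 13.5264 ≈ 13.526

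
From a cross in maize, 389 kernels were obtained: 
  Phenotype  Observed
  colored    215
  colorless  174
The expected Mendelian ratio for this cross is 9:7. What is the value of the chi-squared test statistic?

The 9:7 ratio has 16 parts, so with N = 389 the expected counts are:
  colored: 389 × 9/16 = 218.8125
  colorless: 389 × 7/16 = 170.1875
χ² = Σ (O − E)² / E
  colored: (215 − 218.8125)² / 218.8125 = 0.0664
  colorless: (174 − 170.1875)² / 170.1875 = 0.0854
χ² = 0.0664 + 0.0854 = 0.1518 ≈ 0.152

0.152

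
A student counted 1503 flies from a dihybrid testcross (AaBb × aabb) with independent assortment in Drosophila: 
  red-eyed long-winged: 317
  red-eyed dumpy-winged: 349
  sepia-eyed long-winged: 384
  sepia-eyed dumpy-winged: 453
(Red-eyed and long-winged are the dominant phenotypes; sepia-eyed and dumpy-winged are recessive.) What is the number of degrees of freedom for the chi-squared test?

3

A dihybrid testcross with independent assortment gives a 1:1:1:1 ratio.
A goodness-of-fit test with 4 phenotype classes has df = 4 − 1 = 3.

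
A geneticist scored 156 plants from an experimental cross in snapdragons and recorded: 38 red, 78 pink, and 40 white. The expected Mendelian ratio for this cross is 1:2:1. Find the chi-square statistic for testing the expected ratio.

0.051

The 1:2:1 ratio has 4 parts, so with N = 156 the expected counts are:
  red: 156 × 1/4 = 39
  pink: 156 × 2/4 = 78
  white: 156 × 1/4 = 39
χ² = Σ (O − E)² / E
  red: (38 − 39)² / 39 = 0.0256
  pink: (78 − 78)² / 78 = 0.0000
  white: (40 − 39)² / 39 = 0.0256
χ² = 0.0256 + 0.0000 + 0.0256 = 0.0512 ≈ 0.051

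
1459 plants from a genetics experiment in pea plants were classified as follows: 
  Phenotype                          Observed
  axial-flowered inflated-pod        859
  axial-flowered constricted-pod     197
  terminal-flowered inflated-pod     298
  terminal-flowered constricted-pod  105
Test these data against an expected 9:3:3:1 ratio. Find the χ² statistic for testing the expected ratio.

27.492

Total ratio parts = 16. Expected numbers out of 1459:
  axial-flowered inflated-pod: 1459 × 9/16 = 820.6875
  axial-flowered constricted-pod: 1459 × 3/16 = 273.5625
  terminal-flowered inflated-pod: 1459 × 3/16 = 273.5625
  terminal-flowered constricted-pod: 1459 × 1/16 = 91.1875
χ² = Σ (O − E)² / E
  axial-flowered inflated-pod: (859 − 820.6875)² / 820.6875 = 1.7886
  axial-flowered constricted-pod: (197 − 273.5625)² / 273.5625 = 21.4277
  terminal-flowered inflated-pod: (298 − 273.5625)² / 273.5625 = 2.1830
  terminal-flowered constricted-pod: (105 − 91.1875)² / 91.1875 = 2.0922
χ² = 1.7886 + 21.4277 + 2.1830 + 2.0922 = 27.4915 ≈ 27.492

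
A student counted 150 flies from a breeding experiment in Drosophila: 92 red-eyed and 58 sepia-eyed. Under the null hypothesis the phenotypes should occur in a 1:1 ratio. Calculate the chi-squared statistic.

7.707

Expected counts for N = 150 under a 1:1 ratio (total parts = 2):
  red-eyed: 150 × 1/2 = 75
  sepia-eyed: 150 × 1/2 = 75
χ² = Σ (O − E)² / E
  red-eyed: (92 − 75)² / 75 = 3.8533
  sepia-eyed: (58 − 75)² / 75 = 3.8533
χ² = 3.8533 + 3.8533 = 7.7066 ≈ 7.707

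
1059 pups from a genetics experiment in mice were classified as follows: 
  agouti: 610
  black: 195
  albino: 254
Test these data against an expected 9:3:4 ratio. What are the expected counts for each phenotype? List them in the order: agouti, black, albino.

595.6875, 198.5625, 264.75

The 9:3:4 ratio has 16 parts, so with N = 1059 the expected counts are:
  agouti: 1059 × 9/16 = 595.6875
  black: 1059 × 3/16 = 198.5625
  albino: 1059 × 4/16 = 264.75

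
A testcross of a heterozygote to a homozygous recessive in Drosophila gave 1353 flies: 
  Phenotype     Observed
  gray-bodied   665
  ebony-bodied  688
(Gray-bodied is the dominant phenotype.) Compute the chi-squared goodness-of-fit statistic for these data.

A testcross of a heterozygote (Aa × aa) gives a 1:1 phenotypic ratio.
Under the 1:1 hypothesis (Σ ratio = 2, N = 1353):
  gray-bodied: 1353 × 1/2 = 676.5
  ebony-bodied: 1353 × 1/2 = 676.5
χ² = Σ (O − E)² / E
  gray-bodied: (665 − 676.5)² / 676.5 = 0.1955
  ebony-bodied: (688 − 676.5)² / 676.5 = 0.1955
χ² = 0.1955 + 0.1955 = 0.391

0.391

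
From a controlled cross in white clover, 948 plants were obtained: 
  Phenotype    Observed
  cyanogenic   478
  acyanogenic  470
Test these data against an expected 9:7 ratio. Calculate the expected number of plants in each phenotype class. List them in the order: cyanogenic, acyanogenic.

Total ratio parts = 16. Expected numbers out of 948:
  cyanogenic: 948 × 9/16 = 533.25
  acyanogenic: 948 × 7/16 = 414.75

533.25, 414.75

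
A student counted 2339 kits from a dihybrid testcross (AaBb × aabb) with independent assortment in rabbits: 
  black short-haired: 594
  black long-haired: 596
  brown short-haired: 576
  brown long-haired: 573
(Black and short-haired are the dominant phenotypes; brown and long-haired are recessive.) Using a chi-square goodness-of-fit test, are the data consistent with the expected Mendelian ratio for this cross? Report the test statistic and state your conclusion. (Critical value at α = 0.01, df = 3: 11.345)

A dihybrid testcross with independent assortment gives a 1:1:1:1 ratio.
Under the 1:1:1:1 hypothesis (Σ ratio = 4, N = 2339):
  black short-haired: 2339 × 1/4 = 584.75
  black long-haired: 2339 × 1/4 = 584.75
  brown short-haired: 2339 × 1/4 = 584.75
  brown long-haired: 2339 × 1/4 = 584.75
χ² = Σ (O − E)² / E
  black short-haired: (594 − 584.75)² / 584.75 = 0.1463
  black long-haired: (596 − 584.75)² / 584.75 = 0.2164
  brown short-haired: (576 − 584.75)² / 584.75 = 0.1309
  brown long-haired: (573 − 584.75)² / 584.75 = 0.2361
χ² = 0.1463 + 0.2164 + 0.1309 + 0.2361 = 0.7297 ≈ 0.730
Degrees of freedom = 4 − 1 = 3; critical value at α = 0.01 is 11.345.
Since 0.730 < 11.345, we fail to reject the null hypothesis — the data are consistent with the 1:1:1:1 ratio.

0.730; consistent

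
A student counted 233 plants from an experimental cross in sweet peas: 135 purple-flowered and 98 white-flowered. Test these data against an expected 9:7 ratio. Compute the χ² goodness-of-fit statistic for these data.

Total ratio parts = 16. Expected numbers out of 233:
  purple-flowered: 233 × 9/16 = 131.0625
  white-flowered: 233 × 7/16 = 101.9375
χ² = Σ (O − E)² / E
  purple-flowered: (135 − 131.0625)² / 131.0625 = 0.1183
  white-flowered: (98 − 101.9375)² / 101.9375 = 0.1521
χ² = 0.1183 + 0.1521 = 0.2704 ≈ 0.270

0.270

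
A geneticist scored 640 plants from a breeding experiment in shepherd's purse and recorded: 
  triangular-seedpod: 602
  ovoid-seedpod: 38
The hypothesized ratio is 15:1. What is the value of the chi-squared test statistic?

The 15:1 ratio has 16 parts, so with N = 640 the expected counts are:
  triangular-seedpod: 640 × 15/16 = 600
  ovoid-seedpod: 640 × 1/16 = 40
χ² = Σ (O − E)² / E
  triangular-seedpod: (602 − 600)² / 600 = 0.0067
  ovoid-seedpod: (38 − 40)² / 40 = 0.1000
χ² = 0.0067 + 0.1000 = 0.1067 ≈ 0.107

0.107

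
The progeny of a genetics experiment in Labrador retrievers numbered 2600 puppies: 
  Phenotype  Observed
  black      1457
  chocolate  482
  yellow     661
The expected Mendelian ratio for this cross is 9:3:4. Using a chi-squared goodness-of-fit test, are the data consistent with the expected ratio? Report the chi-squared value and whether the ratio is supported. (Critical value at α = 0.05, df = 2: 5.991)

0.269; consistent

Expected counts for N = 2600 under a 9:3:4 ratio (total parts = 16):
  black: 2600 × 9/16 = 1462.5
  chocolate: 2600 × 3/16 = 487.5
  yellow: 2600 × 4/16 = 650
χ² = Σ (O − E)² / E
  black: (1457 − 1462.5)² / 1462.5 = 0.0207
  chocolate: (482 − 487.5)² / 487.5 = 0.0621
  yellow: (661 − 650)² / 650 = 0.1862
χ² = 0.0207 + 0.0621 + 0.1862 = 0.269
Degrees of freedom = 3 − 1 = 2; critical value at α = 0.05 is 5.991.
Since 0.269 < 5.991, we fail to reject the null hypothesis — the data are consistent with the 9:3:4 ratio.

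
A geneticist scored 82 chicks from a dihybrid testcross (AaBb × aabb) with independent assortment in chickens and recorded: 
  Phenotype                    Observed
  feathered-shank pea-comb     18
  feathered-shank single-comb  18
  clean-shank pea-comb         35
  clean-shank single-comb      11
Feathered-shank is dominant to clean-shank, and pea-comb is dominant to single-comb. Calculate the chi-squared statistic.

15.268

A dihybrid testcross with independent assortment gives a 1:1:1:1 ratio.
Total ratio parts = 4. Expected numbers out of 82:
  feathered-shank pea-comb: 82 × 1/4 = 20.5
  feathered-shank single-comb: 82 × 1/4 = 20.5
  clean-shank pea-comb: 82 × 1/4 = 20.5
  clean-shank single-comb: 82 × 1/4 = 20.5
χ² = Σ (O − E)² / E
  feathered-shank pea-comb: (18 − 20.5)² / 20.5 = 0.3049
  feathered-shank single-comb: (18 − 20.5)² / 20.5 = 0.3049
  clean-shank pea-comb: (35 − 20.5)² / 20.5 = 10.2561
  clean-shank single-comb: (11 − 20.5)² / 20.5 = 4.4024
χ² = 0.3049 + 0.3049 + 10.2561 + 4.4024 = 15.2683 ≈ 15.268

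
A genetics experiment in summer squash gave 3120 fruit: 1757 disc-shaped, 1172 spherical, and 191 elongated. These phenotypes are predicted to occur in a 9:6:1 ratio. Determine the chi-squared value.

Under the 9:6:1 hypothesis (Σ ratio = 16, N = 3120):
  disc-shaped: 3120 × 9/16 = 1755
  spherical: 3120 × 6/16 = 1170
  elongated: 3120 × 1/16 = 195
χ² = Σ (O − E)² / E
  disc-shaped: (1757 − 1755)² / 1755 = 0.0023
  spherical: (1172 − 1170)² / 1170 = 0.0034
  elongated: (191 − 195)² / 195 = 0.0821
χ² = 0.0023 + 0.0034 + 0.0821 = 0.0878 ≈ 0.088

0.088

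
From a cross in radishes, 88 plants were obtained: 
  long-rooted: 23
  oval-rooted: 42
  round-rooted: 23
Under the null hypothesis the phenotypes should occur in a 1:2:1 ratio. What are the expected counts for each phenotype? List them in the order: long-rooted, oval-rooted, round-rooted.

22, 44, 22

Total ratio parts = 4. Expected numbers out of 88:
  long-rooted: 88 × 1/4 = 22
  oval-rooted: 88 × 2/4 = 44
  round-rooted: 88 × 1/4 = 22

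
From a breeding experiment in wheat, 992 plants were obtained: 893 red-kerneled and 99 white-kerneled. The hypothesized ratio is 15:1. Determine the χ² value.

23.553

Under the 15:1 hypothesis (Σ ratio = 16, N = 992):
  red-kerneled: 992 × 15/16 = 930
  white-kerneled: 992 × 1/16 = 62
χ² = Σ (O − E)² / E
  red-kerneled: (893 − 930)² / 930 = 1.4720
  white-kerneled: (99 − 62)² / 62 = 22.0806
χ² = 1.4720 + 22.0806 = 23.5526 ≈ 23.553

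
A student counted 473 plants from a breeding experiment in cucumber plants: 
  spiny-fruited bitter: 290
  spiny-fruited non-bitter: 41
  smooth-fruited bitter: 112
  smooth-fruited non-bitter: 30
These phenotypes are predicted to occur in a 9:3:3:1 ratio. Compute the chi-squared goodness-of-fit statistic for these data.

33.930

Total ratio parts = 16. Expected numbers out of 473:
  spiny-fruited bitter: 473 × 9/16 = 266.0625
  spiny-fruited non-bitter: 473 × 3/16 = 88.6875
  smooth-fruited bitter: 473 × 3/16 = 88.6875
  smooth-fruited non-bitter: 473 × 1/16 = 29.5625
χ² = Σ (O − E)² / E
  spiny-fruited bitter: (290 − 266.0625)² / 266.0625 = 2.1536
  spiny-fruited non-bitter: (41 − 88.6875)² / 88.6875 = 25.6417
  smooth-fruited bitter: (112 − 88.6875)² / 88.6875 = 6.1280
  smooth-fruited non-bitter: (30 − 29.5625)² / 29.5625 = 0.0065
χ² = 2.1536 + 25.6417 + 6.1280 + 0.0065 = 33.9298 ≈ 33.930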